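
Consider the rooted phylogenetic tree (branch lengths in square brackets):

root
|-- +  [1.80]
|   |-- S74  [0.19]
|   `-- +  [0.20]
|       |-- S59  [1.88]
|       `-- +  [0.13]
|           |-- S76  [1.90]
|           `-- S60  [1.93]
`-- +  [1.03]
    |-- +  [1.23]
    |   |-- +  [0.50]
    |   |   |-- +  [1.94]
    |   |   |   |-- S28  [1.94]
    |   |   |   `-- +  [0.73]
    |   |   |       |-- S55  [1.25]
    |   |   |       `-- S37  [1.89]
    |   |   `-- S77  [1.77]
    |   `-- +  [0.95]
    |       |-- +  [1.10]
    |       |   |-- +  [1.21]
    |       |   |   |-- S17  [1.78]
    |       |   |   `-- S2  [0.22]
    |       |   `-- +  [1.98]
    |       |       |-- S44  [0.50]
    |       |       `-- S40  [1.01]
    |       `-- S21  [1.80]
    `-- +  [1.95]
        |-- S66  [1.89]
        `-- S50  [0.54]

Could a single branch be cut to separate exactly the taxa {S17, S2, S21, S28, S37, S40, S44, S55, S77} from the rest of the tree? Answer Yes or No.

The most recent common ancestor of these taxa subtends (((S28,(S55,S37)),S77),(((S17,S2),(S44,S40)),S21)).
That clade has exactly 9 tips — every listed taxon and nothing else — so the group is monophyletic.

Yes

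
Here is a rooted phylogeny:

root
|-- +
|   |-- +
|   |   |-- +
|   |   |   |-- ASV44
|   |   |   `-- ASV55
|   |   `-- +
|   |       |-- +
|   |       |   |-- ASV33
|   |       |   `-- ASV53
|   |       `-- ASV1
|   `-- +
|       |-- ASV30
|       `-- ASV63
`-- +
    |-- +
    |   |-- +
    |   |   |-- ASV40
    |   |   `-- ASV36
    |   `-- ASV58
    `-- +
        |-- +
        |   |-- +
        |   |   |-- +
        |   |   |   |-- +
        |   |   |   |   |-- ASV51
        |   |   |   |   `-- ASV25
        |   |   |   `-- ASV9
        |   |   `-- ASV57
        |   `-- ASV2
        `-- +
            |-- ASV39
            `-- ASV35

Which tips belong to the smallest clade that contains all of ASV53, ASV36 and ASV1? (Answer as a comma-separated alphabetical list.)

ASV1, ASV2, ASV25, ASV30, ASV33, ASV35, ASV36, ASV39, ASV40, ASV44, ASV51, ASV53, ASV55, ASV57, ASV58, ASV63, ASV9

Tracing ASV53: it sits inside (ASV33,ASV53).
Tracing ASV36: it sits inside (ASV40,ASV36).
Tracing ASV1: it sits inside ((ASV33,ASV53),ASV1).
The smallest clade enclosing all 3 is the whole tree (their MRCA is the root), so the answer is all 17 tips in alphabetical order.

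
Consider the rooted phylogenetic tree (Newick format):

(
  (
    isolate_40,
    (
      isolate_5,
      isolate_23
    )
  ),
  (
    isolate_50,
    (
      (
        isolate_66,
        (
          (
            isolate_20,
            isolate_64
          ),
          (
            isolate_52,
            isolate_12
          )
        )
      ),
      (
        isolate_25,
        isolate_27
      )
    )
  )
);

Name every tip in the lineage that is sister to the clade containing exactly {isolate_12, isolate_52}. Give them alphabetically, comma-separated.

isolate_20, isolate_64

The clade containing exactly {isolate_12, isolate_52} attaches to the tree at the node subtending ((isolate_20,isolate_64),(isolate_52,isolate_12)).
The other lineage descending from that same node — the sister group — is (isolate_20,isolate_64); its 2 tips in alphabetical order are the answer.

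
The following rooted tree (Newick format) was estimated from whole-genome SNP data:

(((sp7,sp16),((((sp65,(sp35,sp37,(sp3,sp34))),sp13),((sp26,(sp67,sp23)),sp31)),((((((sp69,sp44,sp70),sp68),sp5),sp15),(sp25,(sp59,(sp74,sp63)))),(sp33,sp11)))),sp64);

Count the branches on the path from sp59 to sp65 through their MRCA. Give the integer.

9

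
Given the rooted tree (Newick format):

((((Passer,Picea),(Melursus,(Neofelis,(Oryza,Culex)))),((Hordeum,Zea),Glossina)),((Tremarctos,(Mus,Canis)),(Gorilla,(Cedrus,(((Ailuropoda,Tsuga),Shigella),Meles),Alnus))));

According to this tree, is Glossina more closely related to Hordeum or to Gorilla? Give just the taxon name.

Hordeum

The MRCA of Glossina and Hordeum subtends ((Hordeum,Zea),Glossina) (3 taxa).
The MRCA of Glossina and Gorilla is the root, subtending the entire tree (19 taxa).
The first is nested inside the second, so Glossina shares a more recent common ancestor with Hordeum.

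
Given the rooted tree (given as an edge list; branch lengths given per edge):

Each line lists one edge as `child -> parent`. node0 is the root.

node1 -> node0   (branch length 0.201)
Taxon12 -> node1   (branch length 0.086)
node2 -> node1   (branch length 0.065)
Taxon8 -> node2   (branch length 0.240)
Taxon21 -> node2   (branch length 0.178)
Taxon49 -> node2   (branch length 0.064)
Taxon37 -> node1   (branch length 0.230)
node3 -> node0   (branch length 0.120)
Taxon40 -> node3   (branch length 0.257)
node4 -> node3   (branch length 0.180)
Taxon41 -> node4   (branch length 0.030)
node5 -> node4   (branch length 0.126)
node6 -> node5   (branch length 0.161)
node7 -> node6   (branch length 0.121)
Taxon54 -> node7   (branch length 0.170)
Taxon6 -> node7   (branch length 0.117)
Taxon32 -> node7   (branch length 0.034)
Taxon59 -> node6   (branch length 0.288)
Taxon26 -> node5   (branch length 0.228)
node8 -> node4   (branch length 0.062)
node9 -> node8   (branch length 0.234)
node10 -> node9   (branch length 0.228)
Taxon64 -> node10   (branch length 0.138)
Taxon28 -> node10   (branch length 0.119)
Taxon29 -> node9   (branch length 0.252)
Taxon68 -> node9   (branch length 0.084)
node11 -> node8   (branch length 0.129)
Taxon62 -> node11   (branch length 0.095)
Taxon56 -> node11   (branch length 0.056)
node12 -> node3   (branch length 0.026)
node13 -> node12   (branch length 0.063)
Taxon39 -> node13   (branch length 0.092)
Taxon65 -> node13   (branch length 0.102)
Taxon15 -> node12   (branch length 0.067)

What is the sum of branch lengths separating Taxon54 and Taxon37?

The path runs Taxon54 → … → MRCA → … → Taxon37; the MRCA is the root of the tree.
Branch lengths along that path: 0.170 + 0.121 + 0.161 + 0.126 + 0.180 + 0.120 + 0.201 + 0.230 = 1.309.

1.309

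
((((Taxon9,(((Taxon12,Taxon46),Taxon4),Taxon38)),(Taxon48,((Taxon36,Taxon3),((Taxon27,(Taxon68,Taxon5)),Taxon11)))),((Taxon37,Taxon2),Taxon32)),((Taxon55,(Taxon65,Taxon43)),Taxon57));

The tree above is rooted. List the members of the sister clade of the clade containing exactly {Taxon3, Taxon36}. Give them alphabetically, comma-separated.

Taxon11, Taxon27, Taxon5, Taxon68

The clade containing exactly {Taxon3, Taxon36} attaches to the tree at the node subtending ((Taxon36,Taxon3),((Taxon27,(Taxon68,Taxon5)),Taxon11)).
The other lineage descending from that same node — the sister group — is ((Taxon27,(Taxon68,Taxon5)),Taxon11); its 4 tips in alphabetical order are the answer.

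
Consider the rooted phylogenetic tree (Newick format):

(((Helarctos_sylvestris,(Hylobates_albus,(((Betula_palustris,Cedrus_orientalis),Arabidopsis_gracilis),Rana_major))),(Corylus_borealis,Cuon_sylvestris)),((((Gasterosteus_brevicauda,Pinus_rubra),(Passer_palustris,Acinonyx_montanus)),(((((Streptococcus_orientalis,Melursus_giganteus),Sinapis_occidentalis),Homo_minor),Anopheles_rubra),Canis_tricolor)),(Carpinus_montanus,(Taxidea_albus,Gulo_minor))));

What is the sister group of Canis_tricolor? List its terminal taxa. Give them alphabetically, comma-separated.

Anopheles_rubra, Homo_minor, Melursus_giganteus, Sinapis_occidentalis, Streptococcus_orientalis

Canis_tricolor attaches to the tree at the node subtending (((((Streptococcus_orientalis,Melursus_giganteus),Sinapis_occidentalis),Homo_minor),Anopheles_rubra),Canis_tricolor).
The other lineage descending from that same node — the sister group — is ((((Streptococcus_orientalis,Melursus_giganteus),Sinapis_occidentalis),Homo_minor),Anopheles_rubra); its 5 tips in alphabetical order are the answer.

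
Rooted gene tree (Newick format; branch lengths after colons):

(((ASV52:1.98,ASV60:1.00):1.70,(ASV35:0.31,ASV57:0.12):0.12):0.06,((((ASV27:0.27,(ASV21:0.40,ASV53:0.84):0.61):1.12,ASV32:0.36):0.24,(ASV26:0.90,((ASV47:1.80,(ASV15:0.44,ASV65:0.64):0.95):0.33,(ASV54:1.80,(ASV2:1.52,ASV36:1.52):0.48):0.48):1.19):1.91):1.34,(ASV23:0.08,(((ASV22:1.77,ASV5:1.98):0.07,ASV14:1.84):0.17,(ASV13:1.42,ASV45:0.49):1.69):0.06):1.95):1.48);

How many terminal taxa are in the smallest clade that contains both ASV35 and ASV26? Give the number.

The MRCA of ASV35 and ASV26 is the root, so the clade is the entire tree.
That clade contains 21 terminal taxa: ASV13, ASV14, ASV15, ASV2, ASV21, ASV22, ASV23, ASV26, ASV27, ASV32, ASV35, ASV36, ASV45, ASV47, ASV5, ASV52, ASV53, ASV54, ASV57, ASV60, ASV65.

21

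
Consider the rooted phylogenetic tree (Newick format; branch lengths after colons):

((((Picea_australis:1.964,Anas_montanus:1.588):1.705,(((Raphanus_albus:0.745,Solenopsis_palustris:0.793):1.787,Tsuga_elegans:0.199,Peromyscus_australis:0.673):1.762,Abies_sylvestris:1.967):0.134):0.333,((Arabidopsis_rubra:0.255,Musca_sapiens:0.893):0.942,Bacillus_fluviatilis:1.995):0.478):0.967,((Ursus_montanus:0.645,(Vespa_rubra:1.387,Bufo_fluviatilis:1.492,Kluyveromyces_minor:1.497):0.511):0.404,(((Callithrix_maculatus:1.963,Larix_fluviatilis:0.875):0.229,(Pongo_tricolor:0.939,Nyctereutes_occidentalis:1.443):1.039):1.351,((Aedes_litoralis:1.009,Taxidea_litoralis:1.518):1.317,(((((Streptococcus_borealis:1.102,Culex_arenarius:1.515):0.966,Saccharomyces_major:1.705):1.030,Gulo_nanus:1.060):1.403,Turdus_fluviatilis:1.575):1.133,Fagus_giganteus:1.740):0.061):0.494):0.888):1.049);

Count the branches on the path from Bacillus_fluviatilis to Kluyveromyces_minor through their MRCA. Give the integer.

7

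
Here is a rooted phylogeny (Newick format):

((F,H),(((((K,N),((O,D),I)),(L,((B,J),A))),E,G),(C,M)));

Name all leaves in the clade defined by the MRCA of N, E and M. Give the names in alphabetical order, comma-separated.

Tracing N: it sits inside (K,N).
Tracing E: it sits inside ((((K,N),((O,D),I)),(L,((B,J),A))),E,G).
Tracing M: it sits inside (C,M).
The smallest clade enclosing all 3 is (((((K,N),((O,D),I)),(L,((B,J),A))),E,G),(C,M)); the answer is its 13 terminal taxa in alphabetical order.

A, B, C, D, E, G, I, J, K, L, M, N, O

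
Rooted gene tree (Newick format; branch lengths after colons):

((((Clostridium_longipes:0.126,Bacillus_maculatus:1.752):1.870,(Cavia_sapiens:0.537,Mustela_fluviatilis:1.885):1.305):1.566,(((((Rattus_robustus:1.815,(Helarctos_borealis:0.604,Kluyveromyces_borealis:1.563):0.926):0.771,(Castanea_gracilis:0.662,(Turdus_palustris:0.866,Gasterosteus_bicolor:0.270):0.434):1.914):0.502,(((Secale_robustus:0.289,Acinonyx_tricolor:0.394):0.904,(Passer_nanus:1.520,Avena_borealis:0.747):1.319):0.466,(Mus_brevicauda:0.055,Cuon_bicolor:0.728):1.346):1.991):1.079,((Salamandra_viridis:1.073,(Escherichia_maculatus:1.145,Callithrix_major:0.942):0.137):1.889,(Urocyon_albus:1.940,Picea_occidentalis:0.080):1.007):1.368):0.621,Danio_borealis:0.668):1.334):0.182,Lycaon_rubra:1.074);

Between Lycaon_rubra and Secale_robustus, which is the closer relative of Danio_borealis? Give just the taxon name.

The MRCA of Danio_borealis and Secale_robustus subtends (((((Rattus_robustus,(Helarctos_borealis,Kluyveromyces_borealis)),(Castanea_gracilis,(Turdus_palustris,Gasterosteus_bicolor))),(((Secale_robustus,Acinonyx_tricolor),(Passer_nanus,Avena_borealis)),(Mus_brevicauda,Cuon_bicolor))),((Salamandra_viridis,(Escherichia_maculatus,Callithrix_major)),(Urocyon_albus,Picea_occidentalis))),Danio_borealis) (18 taxa).
The MRCA of Danio_borealis and Lycaon_rubra is the root, subtending the entire tree (23 taxa).
The first is nested inside the second, so Danio_borealis shares a more recent common ancestor with Secale_robustus.

Secale_robustus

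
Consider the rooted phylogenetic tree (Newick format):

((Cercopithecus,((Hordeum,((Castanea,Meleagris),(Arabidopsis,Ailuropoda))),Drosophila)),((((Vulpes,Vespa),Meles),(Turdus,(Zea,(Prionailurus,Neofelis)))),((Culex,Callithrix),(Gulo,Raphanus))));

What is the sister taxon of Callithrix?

Callithrix attaches to the tree at the node subtending (Culex,Callithrix).
The other lineage descending from that same node — the sister group — is the single tip Culex.

Culex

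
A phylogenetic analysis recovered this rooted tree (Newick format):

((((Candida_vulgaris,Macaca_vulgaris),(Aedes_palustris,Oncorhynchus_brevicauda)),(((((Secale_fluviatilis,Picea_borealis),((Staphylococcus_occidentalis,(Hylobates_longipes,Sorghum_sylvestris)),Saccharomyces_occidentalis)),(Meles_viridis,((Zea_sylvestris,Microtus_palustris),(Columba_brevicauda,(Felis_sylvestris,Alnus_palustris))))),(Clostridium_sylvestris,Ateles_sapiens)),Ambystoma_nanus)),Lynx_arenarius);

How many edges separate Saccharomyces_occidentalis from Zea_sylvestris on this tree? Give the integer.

The MRCA of Saccharomyces_occidentalis and Zea_sylvestris is the node subtending (((Secale_fluviatilis,Picea_borealis),((Staphylococcus_occidentalis,(Hylobates_longipes,Sorghum_sylvestris)),Saccharomyces_occidentalis)),(Meles_viridis,((Zea_sylvestris,Microtus_palustris),(Columba_brevicauda,(Felis_sylvestris,Alnus_palustris))))).
From Saccharomyces_occidentalis up to that node: 3 branches. From Zea_sylvestris up to the same node: 4 branches. Total: 3 + 4 = 7.

7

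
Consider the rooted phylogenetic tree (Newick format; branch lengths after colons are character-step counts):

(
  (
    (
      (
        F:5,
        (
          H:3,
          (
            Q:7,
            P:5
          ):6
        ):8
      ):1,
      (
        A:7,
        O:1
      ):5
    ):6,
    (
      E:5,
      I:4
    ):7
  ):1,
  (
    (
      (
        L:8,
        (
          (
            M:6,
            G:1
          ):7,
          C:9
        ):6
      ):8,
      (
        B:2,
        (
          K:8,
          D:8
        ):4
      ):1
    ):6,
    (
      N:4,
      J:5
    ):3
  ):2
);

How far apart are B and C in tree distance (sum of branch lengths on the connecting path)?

The path runs B → … → MRCA → … → C; the MRCA is the node subtending ((L,((M,G),C)),(B,(K,D))).
Branch lengths along that path: 2 + 1 + 8 + 6 + 9 = 26.

26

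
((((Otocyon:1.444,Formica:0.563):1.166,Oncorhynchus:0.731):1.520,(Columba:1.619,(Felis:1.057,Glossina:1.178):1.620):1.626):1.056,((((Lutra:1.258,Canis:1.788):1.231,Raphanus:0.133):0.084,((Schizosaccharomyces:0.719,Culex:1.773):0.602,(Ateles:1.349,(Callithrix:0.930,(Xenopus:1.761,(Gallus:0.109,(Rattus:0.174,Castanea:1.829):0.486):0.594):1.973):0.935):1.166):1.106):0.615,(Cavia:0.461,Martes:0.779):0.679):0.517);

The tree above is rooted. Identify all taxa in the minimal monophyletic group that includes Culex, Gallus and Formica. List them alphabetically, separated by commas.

Tracing Culex: it sits inside (Schizosaccharomyces,Culex).
Tracing Gallus: it sits inside (Gallus,(Rattus,Castanea)).
Tracing Formica: it sits inside (Otocyon,Formica).
The smallest clade enclosing all 3 is the whole tree (their MRCA is the root), so the answer is all 19 tips in alphabetical order.

Ateles, Callithrix, Canis, Castanea, Cavia, Columba, Culex, Felis, Formica, Gallus, Glossina, Lutra, Martes, Oncorhynchus, Otocyon, Raphanus, Rattus, Schizosaccharomyces, Xenopus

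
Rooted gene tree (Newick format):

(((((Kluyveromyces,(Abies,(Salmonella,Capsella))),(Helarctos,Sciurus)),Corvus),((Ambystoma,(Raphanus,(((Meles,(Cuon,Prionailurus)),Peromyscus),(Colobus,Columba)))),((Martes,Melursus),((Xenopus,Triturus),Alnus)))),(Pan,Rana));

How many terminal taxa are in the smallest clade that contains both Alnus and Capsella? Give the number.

The MRCA of Alnus and Capsella is the node subtending ((((Kluyveromyces,(Abies,(Salmonella,Capsella))),(Helarctos,Sciurus)),Corvus),((Ambystoma,(Raphanus,(((Meles,(Cuon,Prionailurus)),Peromyscus),(Colobus,Columba)))),((Martes,Melursus),((Xenopus,Triturus),Alnus)))).
That clade contains 20 terminal taxa: Abies, Alnus, Ambystoma, Capsella, Colobus, Columba, Corvus, Cuon, Helarctos, Kluyveromyces, Martes, Meles, Melursus, Peromyscus, Prionailurus, Raphanus, Salmonella, Sciurus, Triturus, Xenopus.

20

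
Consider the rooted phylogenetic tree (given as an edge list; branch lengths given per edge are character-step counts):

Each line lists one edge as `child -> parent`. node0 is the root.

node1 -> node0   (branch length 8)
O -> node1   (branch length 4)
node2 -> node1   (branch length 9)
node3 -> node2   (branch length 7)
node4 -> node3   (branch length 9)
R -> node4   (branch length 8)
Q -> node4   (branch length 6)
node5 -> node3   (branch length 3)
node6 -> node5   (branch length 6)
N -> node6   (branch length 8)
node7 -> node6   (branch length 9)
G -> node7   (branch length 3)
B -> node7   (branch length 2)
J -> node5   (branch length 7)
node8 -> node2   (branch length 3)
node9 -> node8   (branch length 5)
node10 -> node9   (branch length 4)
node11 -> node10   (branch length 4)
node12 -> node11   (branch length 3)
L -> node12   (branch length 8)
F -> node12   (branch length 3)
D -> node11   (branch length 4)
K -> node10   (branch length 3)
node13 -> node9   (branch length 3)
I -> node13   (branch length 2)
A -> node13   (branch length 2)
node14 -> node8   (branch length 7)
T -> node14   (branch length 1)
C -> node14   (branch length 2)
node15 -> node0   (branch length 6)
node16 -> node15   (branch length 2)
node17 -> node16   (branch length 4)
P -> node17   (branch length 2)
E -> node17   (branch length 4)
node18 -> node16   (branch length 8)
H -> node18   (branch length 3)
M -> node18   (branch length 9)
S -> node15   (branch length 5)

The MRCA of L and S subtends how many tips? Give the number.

The MRCA of L and S is the root, so the clade is the entire tree.
That clade contains 20 terminal taxa: A, B, C, D, E, F, G, H, I, J, K, L, M, N, O, P, Q, R, S, T.

20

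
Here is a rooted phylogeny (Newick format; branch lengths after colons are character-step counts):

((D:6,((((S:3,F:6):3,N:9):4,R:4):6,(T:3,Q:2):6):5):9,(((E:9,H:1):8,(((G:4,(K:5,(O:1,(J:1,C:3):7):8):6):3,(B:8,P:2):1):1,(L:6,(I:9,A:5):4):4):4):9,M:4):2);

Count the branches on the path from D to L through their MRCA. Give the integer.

7

The MRCA of D and L is the root of the tree.
From D up to that node: 2 branches. From L up to the same node: 5 branches. Total: 2 + 5 = 7.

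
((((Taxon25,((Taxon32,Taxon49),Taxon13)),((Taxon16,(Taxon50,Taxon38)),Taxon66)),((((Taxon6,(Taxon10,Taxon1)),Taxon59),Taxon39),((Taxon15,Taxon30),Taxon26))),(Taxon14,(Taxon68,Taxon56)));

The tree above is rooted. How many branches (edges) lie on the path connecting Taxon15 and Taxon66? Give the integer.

The MRCA of Taxon15 and Taxon66 is the node subtending (((Taxon25,((Taxon32,Taxon49),Taxon13)),((Taxon16,(Taxon50,Taxon38)),Taxon66)),((((Taxon6,(Taxon10,Taxon1)),Taxon59),Taxon39),((Taxon15,Taxon30),Taxon26))).
From Taxon15 up to that node: 4 branches. From Taxon66 up to the same node: 3 branches. Total: 4 + 3 = 7.

7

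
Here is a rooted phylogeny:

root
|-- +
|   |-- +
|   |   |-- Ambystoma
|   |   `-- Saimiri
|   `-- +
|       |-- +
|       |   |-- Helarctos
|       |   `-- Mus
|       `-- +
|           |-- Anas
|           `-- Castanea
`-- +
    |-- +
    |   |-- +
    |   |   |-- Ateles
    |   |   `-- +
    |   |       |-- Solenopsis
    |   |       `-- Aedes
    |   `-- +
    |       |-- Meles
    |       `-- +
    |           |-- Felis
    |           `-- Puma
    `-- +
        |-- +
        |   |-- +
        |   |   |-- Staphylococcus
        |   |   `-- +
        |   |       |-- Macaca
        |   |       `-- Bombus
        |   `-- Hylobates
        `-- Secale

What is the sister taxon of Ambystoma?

Ambystoma attaches to the tree at the node subtending (Ambystoma,Saimiri).
The other lineage descending from that same node — the sister group — is the single tip Saimiri.

Saimiri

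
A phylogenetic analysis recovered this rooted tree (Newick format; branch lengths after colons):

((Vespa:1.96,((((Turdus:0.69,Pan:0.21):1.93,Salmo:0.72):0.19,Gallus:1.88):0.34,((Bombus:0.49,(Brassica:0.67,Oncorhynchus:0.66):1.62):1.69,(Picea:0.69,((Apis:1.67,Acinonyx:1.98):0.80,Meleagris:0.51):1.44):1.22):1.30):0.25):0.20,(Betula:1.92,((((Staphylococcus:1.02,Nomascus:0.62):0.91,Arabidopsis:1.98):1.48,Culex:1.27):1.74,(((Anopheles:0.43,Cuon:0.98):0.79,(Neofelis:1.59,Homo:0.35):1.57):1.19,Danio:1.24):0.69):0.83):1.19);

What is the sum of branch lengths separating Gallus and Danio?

The path runs Gallus → … → MRCA → … → Danio; the MRCA is the root of the tree.
Branch lengths along that path: 1.88 + 0.34 + 0.25 + 0.20 + 1.19 + 0.83 + 0.69 + 1.24 = 6.62.

6.62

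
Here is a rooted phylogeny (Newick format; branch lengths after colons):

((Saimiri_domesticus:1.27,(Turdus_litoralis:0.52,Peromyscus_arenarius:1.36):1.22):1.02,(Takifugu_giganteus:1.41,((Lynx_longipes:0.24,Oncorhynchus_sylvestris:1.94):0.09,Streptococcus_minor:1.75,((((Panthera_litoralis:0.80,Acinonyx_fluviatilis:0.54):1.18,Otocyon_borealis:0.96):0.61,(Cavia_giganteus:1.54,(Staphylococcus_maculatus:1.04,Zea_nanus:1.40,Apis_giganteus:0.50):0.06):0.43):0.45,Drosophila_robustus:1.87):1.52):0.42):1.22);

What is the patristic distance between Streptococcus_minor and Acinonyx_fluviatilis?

The path runs Streptococcus_minor → … → MRCA → … → Acinonyx_fluviatilis; the MRCA is the node subtending ((Lynx_longipes,Oncorhynchus_sylvestris),Streptococcus_minor,((((Panthera_litoralis,Acinonyx_fluviatilis),Otocyon_borealis),(Cavia_giganteus,(Staphylococcus_maculatus,Zea_nanus,Apis_giganteus))),Drosophila_robustus)).
Branch lengths along that path: 1.75 + 1.52 + 0.45 + 0.61 + 1.18 + 0.54 = 6.05.

6.05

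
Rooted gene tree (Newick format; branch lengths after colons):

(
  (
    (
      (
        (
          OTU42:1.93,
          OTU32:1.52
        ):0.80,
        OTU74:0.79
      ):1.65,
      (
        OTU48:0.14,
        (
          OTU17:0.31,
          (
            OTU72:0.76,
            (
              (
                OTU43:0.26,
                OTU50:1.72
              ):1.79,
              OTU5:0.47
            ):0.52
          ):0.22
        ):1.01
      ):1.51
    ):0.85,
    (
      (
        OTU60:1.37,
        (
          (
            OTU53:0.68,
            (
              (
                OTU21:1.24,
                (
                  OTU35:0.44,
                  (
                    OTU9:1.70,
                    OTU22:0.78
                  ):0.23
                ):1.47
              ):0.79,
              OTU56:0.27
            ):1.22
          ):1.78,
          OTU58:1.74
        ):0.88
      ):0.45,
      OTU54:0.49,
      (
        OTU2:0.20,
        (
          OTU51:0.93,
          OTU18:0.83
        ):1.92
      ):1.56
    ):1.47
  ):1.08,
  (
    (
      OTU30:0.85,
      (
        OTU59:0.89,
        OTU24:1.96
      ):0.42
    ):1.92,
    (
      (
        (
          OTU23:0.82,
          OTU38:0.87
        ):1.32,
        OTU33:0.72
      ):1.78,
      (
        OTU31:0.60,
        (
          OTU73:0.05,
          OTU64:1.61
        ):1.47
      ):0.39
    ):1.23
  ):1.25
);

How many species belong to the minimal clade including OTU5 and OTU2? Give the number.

21

The MRCA of OTU5 and OTU2 is the node subtending ((((OTU42,OTU32),OTU74),(OTU48,(OTU17,(OTU72,((OTU43,OTU50),OTU5))))),((OTU60,((OTU53,((OTU21,(OTU35,(OTU9,OTU22))),OTU56)),OTU58)),OTU54,(OTU2,(OTU51,OTU18)))).
That clade contains 21 terminal taxa: OTU17, OTU18, OTU2, OTU21, OTU22, OTU32, OTU35, OTU42, OTU43, OTU48, OTU5, OTU50, OTU51, OTU53, OTU54, OTU56, OTU58, OTU60, OTU72, OTU74, OTU9.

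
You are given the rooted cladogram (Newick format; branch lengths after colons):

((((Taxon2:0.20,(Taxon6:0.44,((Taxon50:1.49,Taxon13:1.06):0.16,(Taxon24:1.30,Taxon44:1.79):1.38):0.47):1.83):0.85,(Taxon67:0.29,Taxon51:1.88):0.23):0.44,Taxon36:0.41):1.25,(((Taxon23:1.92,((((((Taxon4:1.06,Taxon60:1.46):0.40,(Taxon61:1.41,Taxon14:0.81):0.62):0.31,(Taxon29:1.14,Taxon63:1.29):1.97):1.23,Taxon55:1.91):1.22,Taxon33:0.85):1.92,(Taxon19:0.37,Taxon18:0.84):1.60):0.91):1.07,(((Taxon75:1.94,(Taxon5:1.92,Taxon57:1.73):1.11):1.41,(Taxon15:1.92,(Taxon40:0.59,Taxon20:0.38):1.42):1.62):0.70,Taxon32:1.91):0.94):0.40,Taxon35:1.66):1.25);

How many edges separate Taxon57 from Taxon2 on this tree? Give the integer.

11

The MRCA of Taxon57 and Taxon2 is the root of the tree.
From Taxon57 up to that node: 7 branches. From Taxon2 up to the same node: 4 branches. Total: 7 + 4 = 11.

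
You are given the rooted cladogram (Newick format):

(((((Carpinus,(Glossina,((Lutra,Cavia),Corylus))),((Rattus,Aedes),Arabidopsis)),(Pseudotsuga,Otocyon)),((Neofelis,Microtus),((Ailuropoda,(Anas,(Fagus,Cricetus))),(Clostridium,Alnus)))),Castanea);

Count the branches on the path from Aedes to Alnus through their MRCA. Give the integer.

9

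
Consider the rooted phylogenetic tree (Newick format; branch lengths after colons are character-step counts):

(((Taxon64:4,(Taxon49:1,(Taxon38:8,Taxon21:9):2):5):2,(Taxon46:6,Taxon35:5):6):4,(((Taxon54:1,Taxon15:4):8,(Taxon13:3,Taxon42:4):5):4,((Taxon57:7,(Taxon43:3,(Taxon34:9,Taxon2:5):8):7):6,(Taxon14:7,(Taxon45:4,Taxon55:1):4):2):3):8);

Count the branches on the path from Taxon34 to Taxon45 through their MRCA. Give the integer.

The MRCA of Taxon34 and Taxon45 is the node subtending ((Taxon57,(Taxon43,(Taxon34,Taxon2))),(Taxon14,(Taxon45,Taxon55))).
From Taxon34 up to that node: 4 branches. From Taxon45 up to the same node: 3 branches. Total: 4 + 3 = 7.

7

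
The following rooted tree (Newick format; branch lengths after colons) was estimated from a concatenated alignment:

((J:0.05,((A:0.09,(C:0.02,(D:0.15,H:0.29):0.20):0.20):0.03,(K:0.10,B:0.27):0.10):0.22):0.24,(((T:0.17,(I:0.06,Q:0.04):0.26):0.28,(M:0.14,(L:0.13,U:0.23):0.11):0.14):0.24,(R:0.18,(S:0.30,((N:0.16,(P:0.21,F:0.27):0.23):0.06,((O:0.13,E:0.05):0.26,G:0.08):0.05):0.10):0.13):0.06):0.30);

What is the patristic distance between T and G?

1.11

The path runs T → … → MRCA → … → G; the MRCA is the node subtending (((T,(I,Q)),(M,(L,U))),(R,(S,((N,(P,F)),((O,E),G))))).
Branch lengths along that path: 0.17 + 0.28 + 0.24 + 0.06 + 0.13 + 0.10 + 0.05 + 0.08 = 1.11.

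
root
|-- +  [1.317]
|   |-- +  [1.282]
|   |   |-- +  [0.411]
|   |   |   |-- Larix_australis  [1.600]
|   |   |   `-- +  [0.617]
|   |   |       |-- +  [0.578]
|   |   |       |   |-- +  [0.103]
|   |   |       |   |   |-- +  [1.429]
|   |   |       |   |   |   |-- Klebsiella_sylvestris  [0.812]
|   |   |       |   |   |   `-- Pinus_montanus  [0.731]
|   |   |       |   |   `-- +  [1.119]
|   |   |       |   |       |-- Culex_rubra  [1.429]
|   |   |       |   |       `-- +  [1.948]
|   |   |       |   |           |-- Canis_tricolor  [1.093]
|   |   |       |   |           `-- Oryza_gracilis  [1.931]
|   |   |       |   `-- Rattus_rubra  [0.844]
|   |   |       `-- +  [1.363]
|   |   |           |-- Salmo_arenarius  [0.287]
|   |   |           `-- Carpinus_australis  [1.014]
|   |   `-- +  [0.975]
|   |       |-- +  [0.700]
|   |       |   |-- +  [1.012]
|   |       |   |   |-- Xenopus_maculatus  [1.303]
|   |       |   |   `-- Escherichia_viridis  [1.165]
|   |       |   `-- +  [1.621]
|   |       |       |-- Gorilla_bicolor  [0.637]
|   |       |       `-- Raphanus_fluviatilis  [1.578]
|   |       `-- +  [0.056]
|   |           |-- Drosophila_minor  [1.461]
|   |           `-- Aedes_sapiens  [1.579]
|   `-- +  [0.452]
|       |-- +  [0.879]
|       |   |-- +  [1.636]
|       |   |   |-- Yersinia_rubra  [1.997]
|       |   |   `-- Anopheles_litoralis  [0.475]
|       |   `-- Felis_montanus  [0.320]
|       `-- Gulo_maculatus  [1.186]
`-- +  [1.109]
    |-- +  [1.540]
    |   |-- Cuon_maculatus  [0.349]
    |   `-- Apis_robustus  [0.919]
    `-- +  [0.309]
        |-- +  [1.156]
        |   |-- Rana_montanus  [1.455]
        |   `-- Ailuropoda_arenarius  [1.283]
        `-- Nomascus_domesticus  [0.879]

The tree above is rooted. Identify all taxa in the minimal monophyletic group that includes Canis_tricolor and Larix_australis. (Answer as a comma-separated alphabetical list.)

Canis_tricolor, Carpinus_australis, Culex_rubra, Klebsiella_sylvestris, Larix_australis, Oryza_gracilis, Pinus_montanus, Rattus_rubra, Salmo_arenarius

Tracing Canis_tricolor: it sits inside (Canis_tricolor,Oryza_gracilis).
Tracing Larix_australis: it sits inside (Larix_australis,((((Klebsiella_sylvestris,Pinus_montanus),(Culex_rubra,(Canis_tricolor,Oryza_gracilis))),Rattus_rubra),(Salmo_arenarius,Carpinus_australis))).
The smallest clade enclosing both is (Larix_australis,((((Klebsiella_sylvestris,Pinus_montanus),(Culex_rubra,(Canis_tricolor,Oryza_gracilis))),Rattus_rubra),(Salmo_arenarius,Carpinus_australis))); the answer is its 9 terminal taxa in alphabetical order.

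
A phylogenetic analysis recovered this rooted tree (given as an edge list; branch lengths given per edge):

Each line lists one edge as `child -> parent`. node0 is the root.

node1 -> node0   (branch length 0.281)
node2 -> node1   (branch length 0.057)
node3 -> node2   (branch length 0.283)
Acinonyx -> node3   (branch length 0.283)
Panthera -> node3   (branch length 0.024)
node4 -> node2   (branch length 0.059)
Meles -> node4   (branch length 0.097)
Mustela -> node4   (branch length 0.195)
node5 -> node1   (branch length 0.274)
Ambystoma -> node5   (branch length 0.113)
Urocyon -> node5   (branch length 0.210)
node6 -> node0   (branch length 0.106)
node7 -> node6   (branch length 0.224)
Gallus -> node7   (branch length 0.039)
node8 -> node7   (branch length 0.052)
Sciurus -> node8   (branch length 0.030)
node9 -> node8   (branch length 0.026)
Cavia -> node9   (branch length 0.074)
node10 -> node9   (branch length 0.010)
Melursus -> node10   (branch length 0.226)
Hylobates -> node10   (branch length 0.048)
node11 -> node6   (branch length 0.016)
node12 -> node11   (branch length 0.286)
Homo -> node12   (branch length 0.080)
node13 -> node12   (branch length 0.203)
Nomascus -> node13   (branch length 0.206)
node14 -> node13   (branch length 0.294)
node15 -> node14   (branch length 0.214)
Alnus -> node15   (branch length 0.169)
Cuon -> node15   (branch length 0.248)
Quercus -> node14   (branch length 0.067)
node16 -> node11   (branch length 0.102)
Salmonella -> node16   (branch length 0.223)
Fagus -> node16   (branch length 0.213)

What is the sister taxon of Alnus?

Alnus attaches to the tree at the node subtending (Alnus,Cuon).
The other lineage descending from that same node — the sister group — is the single tip Cuon.

Cuon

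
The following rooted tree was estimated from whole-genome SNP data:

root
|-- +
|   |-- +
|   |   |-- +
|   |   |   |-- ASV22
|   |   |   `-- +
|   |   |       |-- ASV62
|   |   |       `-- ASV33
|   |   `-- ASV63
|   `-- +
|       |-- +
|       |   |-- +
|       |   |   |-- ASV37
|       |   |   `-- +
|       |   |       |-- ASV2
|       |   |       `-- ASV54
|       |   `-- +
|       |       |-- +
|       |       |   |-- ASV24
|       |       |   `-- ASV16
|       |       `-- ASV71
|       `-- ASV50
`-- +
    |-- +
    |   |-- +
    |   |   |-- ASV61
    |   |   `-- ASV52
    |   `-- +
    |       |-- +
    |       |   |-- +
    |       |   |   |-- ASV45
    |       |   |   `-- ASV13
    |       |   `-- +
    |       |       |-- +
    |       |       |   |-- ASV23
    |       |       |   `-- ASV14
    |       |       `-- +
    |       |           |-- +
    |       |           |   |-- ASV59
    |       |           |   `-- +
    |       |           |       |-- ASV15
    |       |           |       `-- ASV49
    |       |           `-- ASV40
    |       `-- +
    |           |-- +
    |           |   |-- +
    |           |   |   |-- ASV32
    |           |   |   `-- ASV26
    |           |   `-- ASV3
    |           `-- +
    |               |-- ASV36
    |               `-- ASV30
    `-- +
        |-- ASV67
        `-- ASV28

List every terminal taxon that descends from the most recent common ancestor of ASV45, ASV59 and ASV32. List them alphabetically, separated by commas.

ASV13, ASV14, ASV15, ASV23, ASV26, ASV3, ASV30, ASV32, ASV36, ASV40, ASV45, ASV49, ASV59

Tracing ASV45: it sits inside (ASV45,ASV13).
Tracing ASV59: it sits inside (ASV59,(ASV15,ASV49)).
Tracing ASV32: it sits inside (ASV32,ASV26).
The smallest clade enclosing all 3 is (((ASV45,ASV13),((ASV23,ASV14),((ASV59,(ASV15,ASV49)),ASV40))),(((ASV32,ASV26),ASV3),(ASV36,ASV30))); the answer is its 13 terminal taxa in alphabetical order.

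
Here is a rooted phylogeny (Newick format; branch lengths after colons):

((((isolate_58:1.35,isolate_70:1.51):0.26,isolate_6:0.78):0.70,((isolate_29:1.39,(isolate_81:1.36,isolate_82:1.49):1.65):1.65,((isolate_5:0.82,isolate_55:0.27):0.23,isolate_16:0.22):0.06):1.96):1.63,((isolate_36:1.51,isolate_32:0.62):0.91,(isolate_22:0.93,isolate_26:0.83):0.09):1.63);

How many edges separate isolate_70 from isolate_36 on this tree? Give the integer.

The MRCA of isolate_70 and isolate_36 is the root of the tree.
From isolate_70 up to that node: 4 branches. From isolate_36 up to the same node: 3 branches. Total: 4 + 3 = 7.

7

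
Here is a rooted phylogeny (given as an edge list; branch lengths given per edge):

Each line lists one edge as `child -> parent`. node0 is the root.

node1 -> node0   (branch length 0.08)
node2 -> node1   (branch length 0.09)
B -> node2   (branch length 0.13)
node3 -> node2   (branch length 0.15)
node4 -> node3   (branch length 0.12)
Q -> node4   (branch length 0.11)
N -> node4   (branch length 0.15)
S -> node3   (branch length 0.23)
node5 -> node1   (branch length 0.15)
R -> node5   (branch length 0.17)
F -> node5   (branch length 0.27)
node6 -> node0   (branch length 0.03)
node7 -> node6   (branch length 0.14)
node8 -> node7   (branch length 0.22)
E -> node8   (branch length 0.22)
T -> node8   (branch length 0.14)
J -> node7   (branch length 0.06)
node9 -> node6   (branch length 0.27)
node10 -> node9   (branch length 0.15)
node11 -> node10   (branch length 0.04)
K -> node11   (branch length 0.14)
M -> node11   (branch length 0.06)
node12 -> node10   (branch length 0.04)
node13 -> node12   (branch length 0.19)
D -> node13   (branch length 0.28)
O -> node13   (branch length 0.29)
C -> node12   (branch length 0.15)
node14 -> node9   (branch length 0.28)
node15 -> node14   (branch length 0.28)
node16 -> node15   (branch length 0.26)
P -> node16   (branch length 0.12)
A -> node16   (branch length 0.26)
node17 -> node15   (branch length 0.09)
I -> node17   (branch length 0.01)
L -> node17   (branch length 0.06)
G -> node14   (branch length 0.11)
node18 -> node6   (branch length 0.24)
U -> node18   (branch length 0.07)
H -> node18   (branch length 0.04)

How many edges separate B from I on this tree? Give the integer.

The MRCA of B and I is the root of the tree.
From B up to that node: 3 branches. From I up to the same node: 6 branches. Total: 3 + 6 = 9.

9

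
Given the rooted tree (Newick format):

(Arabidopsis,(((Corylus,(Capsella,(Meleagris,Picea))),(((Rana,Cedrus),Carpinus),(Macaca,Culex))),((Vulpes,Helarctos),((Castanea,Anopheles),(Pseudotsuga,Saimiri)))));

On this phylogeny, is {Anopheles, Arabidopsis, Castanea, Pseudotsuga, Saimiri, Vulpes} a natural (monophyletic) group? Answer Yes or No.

The MRCA of the listed taxa is the root, so the smallest clade containing them is the whole tree.
That clade also contains Capsella, Carpinus, Cedrus, Corylus, Culex, Helarctos, Macaca, Meleagris, Picea, Rana, which are not in the proposed group, so the group is not monophyletic.

No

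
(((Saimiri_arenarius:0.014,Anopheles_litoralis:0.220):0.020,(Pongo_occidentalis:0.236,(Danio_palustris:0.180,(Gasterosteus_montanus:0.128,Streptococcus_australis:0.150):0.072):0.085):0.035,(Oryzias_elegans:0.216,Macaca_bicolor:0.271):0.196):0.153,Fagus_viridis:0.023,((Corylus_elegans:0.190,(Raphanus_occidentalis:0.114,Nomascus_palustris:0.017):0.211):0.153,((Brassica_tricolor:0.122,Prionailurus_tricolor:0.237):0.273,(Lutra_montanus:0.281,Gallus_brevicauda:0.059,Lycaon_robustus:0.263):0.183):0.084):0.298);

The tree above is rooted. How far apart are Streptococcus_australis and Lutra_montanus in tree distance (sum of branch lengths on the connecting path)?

1.341

The path runs Streptococcus_australis → … → MRCA → … → Lutra_montanus; the MRCA is the root of the tree.
Branch lengths along that path: 0.150 + 0.072 + 0.085 + 0.035 + 0.153 + 0.298 + 0.084 + 0.183 + 0.281 = 1.341.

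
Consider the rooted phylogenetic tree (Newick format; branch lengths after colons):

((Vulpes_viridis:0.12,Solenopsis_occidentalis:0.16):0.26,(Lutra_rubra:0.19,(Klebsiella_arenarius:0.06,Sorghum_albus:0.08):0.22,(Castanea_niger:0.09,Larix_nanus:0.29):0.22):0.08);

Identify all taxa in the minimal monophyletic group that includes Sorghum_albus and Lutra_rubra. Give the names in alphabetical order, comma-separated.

Castanea_niger, Klebsiella_arenarius, Larix_nanus, Lutra_rubra, Sorghum_albus

Tracing Sorghum_albus: it sits inside (Klebsiella_arenarius,Sorghum_albus).
Tracing Lutra_rubra: it sits inside (Lutra_rubra,(Klebsiella_arenarius,Sorghum_albus),(Castanea_niger,Larix_nanus)).
The smallest clade enclosing both is (Lutra_rubra,(Klebsiella_arenarius,Sorghum_albus),(Castanea_niger,Larix_nanus)); the answer is its 5 terminal taxa in alphabetical order.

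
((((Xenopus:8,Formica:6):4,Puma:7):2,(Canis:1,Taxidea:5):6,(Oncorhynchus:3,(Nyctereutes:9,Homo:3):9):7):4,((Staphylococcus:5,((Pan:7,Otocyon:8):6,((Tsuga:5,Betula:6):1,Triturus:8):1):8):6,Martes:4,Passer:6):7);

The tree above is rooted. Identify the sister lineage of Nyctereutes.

Homo

Nyctereutes attaches to the tree at the node subtending (Nyctereutes,Homo).
The other lineage descending from that same node — the sister group — is the single tip Homo.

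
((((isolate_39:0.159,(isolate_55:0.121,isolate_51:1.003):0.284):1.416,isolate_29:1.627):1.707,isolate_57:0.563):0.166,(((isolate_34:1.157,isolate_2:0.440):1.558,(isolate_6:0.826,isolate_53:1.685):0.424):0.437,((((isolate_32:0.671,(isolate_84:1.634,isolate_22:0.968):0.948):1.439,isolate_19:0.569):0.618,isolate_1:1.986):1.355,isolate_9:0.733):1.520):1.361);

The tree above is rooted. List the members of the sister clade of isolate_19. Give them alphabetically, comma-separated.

isolate_22, isolate_32, isolate_84

isolate_19 attaches to the tree at the node subtending ((isolate_32,(isolate_84,isolate_22)),isolate_19).
The other lineage descending from that same node — the sister group — is (isolate_32,(isolate_84,isolate_22)); its 3 tips in alphabetical order are the answer.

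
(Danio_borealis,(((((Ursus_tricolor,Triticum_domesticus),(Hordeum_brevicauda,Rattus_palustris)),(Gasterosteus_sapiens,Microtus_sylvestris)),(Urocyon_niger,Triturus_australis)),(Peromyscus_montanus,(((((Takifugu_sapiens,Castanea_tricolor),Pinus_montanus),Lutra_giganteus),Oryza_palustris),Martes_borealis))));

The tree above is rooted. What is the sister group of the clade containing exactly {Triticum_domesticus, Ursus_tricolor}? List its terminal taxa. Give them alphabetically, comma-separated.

The clade containing exactly {Triticum_domesticus, Ursus_tricolor} attaches to the tree at the node subtending ((Ursus_tricolor,Triticum_domesticus),(Hordeum_brevicauda,Rattus_palustris)).
The other lineage descending from that same node — the sister group — is (Hordeum_brevicauda,Rattus_palustris); its 2 tips in alphabetical order are the answer.

Hordeum_brevicauda, Rattus_palustris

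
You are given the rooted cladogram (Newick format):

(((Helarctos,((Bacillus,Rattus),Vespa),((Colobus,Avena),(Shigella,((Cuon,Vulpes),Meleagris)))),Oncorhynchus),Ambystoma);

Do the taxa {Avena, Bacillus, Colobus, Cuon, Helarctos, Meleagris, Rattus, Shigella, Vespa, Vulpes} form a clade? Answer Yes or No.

Yes

The most recent common ancestor of these taxa subtends (Helarctos,((Bacillus,Rattus),Vespa),((Colobus,Avena),(Shigella,((Cuon,Vulpes),Meleagris)))).
That clade has exactly 10 tips — every listed taxon and nothing else — so the group is monophyletic.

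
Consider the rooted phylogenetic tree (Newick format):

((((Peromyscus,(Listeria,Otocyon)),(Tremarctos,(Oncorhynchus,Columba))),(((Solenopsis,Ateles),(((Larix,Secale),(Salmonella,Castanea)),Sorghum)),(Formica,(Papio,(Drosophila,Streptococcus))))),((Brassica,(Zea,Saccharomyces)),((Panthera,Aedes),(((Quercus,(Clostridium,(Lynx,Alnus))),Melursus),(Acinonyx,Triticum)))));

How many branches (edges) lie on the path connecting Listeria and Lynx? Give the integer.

13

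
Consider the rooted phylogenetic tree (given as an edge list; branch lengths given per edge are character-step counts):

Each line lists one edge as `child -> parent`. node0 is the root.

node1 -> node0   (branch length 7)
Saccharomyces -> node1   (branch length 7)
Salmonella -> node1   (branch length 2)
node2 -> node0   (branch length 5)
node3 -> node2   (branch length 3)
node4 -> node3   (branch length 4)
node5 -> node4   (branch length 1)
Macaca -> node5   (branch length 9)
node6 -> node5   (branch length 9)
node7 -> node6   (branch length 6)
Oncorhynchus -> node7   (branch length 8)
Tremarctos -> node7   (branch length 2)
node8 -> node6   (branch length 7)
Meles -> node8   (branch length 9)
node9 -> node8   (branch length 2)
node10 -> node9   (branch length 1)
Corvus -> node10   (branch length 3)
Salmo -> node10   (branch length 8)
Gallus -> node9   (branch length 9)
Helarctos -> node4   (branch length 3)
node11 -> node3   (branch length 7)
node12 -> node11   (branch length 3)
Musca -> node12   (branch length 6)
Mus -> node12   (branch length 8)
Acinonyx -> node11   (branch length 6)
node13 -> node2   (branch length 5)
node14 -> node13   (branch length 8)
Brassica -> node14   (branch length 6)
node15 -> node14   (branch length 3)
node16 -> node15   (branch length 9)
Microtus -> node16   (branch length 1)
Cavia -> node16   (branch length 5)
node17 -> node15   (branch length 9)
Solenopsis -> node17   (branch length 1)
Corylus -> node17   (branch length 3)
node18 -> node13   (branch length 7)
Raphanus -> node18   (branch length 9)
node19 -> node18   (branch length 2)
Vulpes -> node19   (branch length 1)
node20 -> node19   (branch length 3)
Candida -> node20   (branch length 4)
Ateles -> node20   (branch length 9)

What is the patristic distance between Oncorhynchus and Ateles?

57

The path runs Oncorhynchus → … → MRCA → … → Ateles; the MRCA is the node subtending ((((Macaca,((Oncorhynchus,Tremarctos),(Meles,((Corvus,Salmo),Gallus)))),Helarctos),((Musca,Mus),Acinonyx)),((Brassica,((Microtus,Cavia),(Solenopsis,Corylus))),(Raphanus,(Vulpes,(Candida,Ateles))))).
Branch lengths along that path: 8 + 6 + 9 + 1 + 4 + 3 + 5 + 7 + 2 + 3 + 9 = 57.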